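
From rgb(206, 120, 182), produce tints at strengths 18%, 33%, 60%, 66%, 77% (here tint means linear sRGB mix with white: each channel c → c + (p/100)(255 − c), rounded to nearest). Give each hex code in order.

18%: (206 + 8.82 = 214.82→215, 120 + 24.3 = 144.3→144, 182 + 13.14 = 195.14→195) → #D790C3
33%: (206 + 16.17 = 222.17→222, 120 + 44.55 = 164.55→165, 182 + 24.09 = 206.09→206) → #DEA5CE
60%: (206 + 29.4 = 235.4→235, 120 + 81 = 201→201, 182 + 43.8 = 225.8→226) → #EBC9E2
66%: (206 + 32.34 = 238.34→238, 120 + 89.1 = 209.1→209, 182 + 48.18 = 230.18→230) → #EED1E6
77%: (206 + 37.73 = 243.73→244, 120 + 103.95 = 223.95→224, 182 + 56.21 = 238.21→238) → #F4E0EE

#D790C3, #DEA5CE, #EBC9E2, #EED1E6, #F4E0EE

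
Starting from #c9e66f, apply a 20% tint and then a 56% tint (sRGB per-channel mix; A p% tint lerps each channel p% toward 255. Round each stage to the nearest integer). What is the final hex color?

#ecf6cc

#c9e66f is rgb(201, 230, 111).
Per channel, c → c + 0.2(255 − c):
  R: 201 + 0.2×(255−201) = 201 + 10.8 = 211.8 → 212
  G: 230 + 5 = 235 → 235
  B: 111 + 0.2×(255−111) = 111 + 28.8 = 139.8 → 140
After the tint: rgb(212, 235, 140) = #d4eb8c.
A 56% tint moves each channel 56% toward 255:
  R: 212 + 24.08 = 236.08 → 236
  G: 235 + 0.56×(255−235) = 235 + 11.2 = 246.2 → 246
  B: 140 + 64.4 = 204.4 → 204
rgb(236, 246, 204) = #ecf6cc.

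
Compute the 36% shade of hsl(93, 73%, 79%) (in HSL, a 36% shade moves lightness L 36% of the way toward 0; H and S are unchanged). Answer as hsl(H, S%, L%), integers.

hsl(93, 73%, 51%)

L moves 36% from 79 toward 0: 79 − 28.44 = 50.56 → 51.
H and S are unchanged.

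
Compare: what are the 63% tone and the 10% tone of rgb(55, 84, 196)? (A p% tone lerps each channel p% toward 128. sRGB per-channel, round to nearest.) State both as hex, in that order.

#657099, #3e58bd

63% tone:
  R: 55 + 0.63×(128−55) = 55 + 45.99 = 100.99 → 101
  G: 84 + 27.72 = 111.72 → 112
  B: 196 + 0.63×(128−196) = 196 − 42.84 = 153.16 → 153
  → #657099
10% tone:
  R: 55 + 7.3 = 62.3 → 62
  G: 84 + 4.4 = 88.4 → 88
  B: 196 + 0.1×(128−196) = 196 − 6.8 = 189.2 → 189
  → #3e58bd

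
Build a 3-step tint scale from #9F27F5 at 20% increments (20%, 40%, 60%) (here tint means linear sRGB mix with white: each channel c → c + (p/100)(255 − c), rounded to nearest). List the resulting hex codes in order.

#9F27F5 is rgb(159, 39, 245).
20%: (159 + 19.2 = 178.2→178, 39 + 43.2 = 82.2→82, 245 + 2 = 247→247) → #B252F7
40%: (159 + 38.4 = 197.4→197, 39 + 86.4 = 125.4→125, 245 + 4 = 249→249) → #C57DF9
60%: (159 + 57.6 = 216.6→217, 39 + 129.6 = 168.6→169, 245 + 6 = 251→251) → #D9A9FB

#B252F7, #C57DF9, #D9A9FB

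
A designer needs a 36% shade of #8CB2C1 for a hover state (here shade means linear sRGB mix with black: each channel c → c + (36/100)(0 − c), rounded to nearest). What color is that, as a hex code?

#8CB2C1 is rgb(140, 178, 193).
Per channel, c → c + 0.36(0 − c):
  R: 140 + 0.36×(0−140) = 140 − 50.4 = 89.6 → 90
  G: 178 + 0.36×(0−178) = 178 − 64.08 = 113.92 → 114
  B: 193 + 0.36×(0−193) = 193 − 69.48 = 123.52 → 124
rgb(90, 114, 124) = #5A727C.

#5A727C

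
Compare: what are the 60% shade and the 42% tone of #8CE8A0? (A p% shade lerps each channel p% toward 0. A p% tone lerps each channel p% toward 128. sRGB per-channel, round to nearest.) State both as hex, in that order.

#8CE8A0 is rgb(140, 232, 160).
60% shade:
  R: 140 + 0.6×(0−140) = 140 − 84 = 56 → 56
  G: 232 + 0.6×(0−232) = 232 − 139.2 = 92.8 → 93
  B: 160 − 96 = 64 → 64
  → #385D40
42% tone:
  R: 140 − 5.04 = 134.96 → 135
  G: 232 + 0.42×(128−232) = 232 − 43.68 = 188.32 → 188
  B: 160 + 0.42×(128−160) = 160 − 13.44 = 146.56 → 147
  → #87BC93

#385D40, #87BC93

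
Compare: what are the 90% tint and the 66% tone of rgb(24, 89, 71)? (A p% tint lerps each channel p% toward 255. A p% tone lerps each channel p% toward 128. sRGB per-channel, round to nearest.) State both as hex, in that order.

#e8eeed, #5d736d

90% tint:
  R: 24 + 0.9×(255−24) = 24 + 207.9 = 231.9 → 232
  G: 89 + 0.9×(255−89) = 89 + 149.4 = 238.4 → 238
  B: 71 + 165.6 = 236.6 → 237
  → #e8eeed
66% tone:
  R: 24 + 68.64 = 92.64 → 93
  G: 89 + 0.66×(128−89) = 89 + 25.74 = 114.74 → 115
  B: 71 + 0.66×(128−71) = 71 + 37.62 = 108.62 → 109
  → #5d736d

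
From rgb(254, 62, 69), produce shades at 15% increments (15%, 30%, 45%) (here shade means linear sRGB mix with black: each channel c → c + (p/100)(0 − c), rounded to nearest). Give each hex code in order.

15%: (254 − 38.1 = 215.9→216, 62 − 9.3 = 52.7→53, 69 − 10.35 = 58.65→59) → #d8353b
30%: (254 − 76.2 = 177.8→178, 62 − 18.6 = 43.4→43, 69 − 20.7 = 48.3→48) → #b22b30
45%: (254 − 114.3 = 139.7→140, 62 − 27.9 = 34.1→34, 69 − 31.05 = 37.95→38) → #8c2226

#d8353b, #b22b30, #8c2226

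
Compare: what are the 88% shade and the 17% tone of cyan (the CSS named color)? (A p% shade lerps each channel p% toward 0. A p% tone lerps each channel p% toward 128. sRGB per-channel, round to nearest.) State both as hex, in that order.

CSS cyan is rgb(0, 255, 255).
88% shade:
  R: 0 + 0.88×(0−0) = 0 + 0 = 0 → 0
  G: 255 − 224.4 = 30.6 → 31
  B: 255 + 0.88×(0−255) = 255 − 224.4 = 30.6 → 31
  → #001f1f
17% tone:
  R: 0 + 0.17×(128−0) = 0 + 21.76 = 21.76 → 22
  G: 255 − 21.59 = 233.41 → 233
  B: 255 + 0.17×(128−255) = 255 − 21.59 = 233.41 → 233
  → #16e9e9

#001f1f, #16e9e9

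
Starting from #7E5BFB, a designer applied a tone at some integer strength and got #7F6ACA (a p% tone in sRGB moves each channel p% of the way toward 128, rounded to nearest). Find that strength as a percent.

#7E5BFB is rgb(126, 91, 251); #7F6ACA is rgb(127, 106, 202).
On the B channel (widest range): 202 ≈ 251 + (p/100)(128 − 251), so p ≈ 100×(202 − 251)/(128 − 251) = -4900/-123 = 39.84.
p = 40 reproduces all three channels after rounding.

40%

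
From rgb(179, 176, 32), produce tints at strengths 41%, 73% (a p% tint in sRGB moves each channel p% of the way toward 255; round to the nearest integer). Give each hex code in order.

#D2D07B, #EAEAC3

41%: (179 + 31.16 = 210.16→210, 176 + 32.39 = 208.39→208, 32 + 91.43 = 123.43→123) → #D2D07B
73%: (179 + 55.48 = 234.48→234, 176 + 57.67 = 233.67→234, 32 + 162.79 = 194.79→195) → #EAEAC3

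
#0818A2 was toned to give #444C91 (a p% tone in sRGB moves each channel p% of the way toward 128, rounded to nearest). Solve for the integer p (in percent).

#0818A2 is rgb(8, 24, 162); #444C91 is rgb(68, 76, 145).
On the R channel (widest range): 68 ≈ 8 + (p/100)(128 − 8), so p ≈ 100×(68 − 8)/(128 − 8) = 6000/120 = 50.00.
p = 50 reproduces all three channels after rounding.

50%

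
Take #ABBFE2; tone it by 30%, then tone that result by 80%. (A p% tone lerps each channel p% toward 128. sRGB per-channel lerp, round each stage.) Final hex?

#ABBFE2 is rgb(171, 191, 226).
Per channel, c → c + 0.3(128 − c):
  R: 171 + 0.3×(128−171) = 171 − 12.9 = 158.1 → 158
  G: 191 + 0.3×(128−191) = 191 − 18.9 = 172.1 → 172
  B: 226 + 0.3×(128−226) = 226 − 29.4 = 196.6 → 197
After the tone: rgb(158, 172, 197) = #9EACC5.
An 80% tone moves each channel 80% toward 128:
  R: 158 + 0.8×(128−158) = 158 − 24 = 134 → 134
  G: 172 + 0.8×(128−172) = 172 − 35.2 = 136.8 → 137
  B: 197 + 0.8×(128−197) = 197 − 55.2 = 141.8 → 142
rgb(134, 137, 142) = #86898E.

#86898E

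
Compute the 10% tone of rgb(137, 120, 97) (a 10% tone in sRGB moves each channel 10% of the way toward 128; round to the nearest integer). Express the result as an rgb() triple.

A 10% tone moves each channel 10% toward 128:
  R: 137 + 0.1×(128−137) = 137 − 0.9 = 136.1 → 136
  G: 120 + 0.1×(128−120) = 120 + 0.8 = 120.8 → 121
  B: 97 + 0.1×(128−97) = 97 + 3.1 = 100.1 → 100

rgb(136, 121, 100)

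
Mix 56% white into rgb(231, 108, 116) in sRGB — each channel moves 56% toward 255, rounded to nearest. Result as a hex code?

#f4bec2

Per channel, c → c + 0.56(255 − c):
  R: 231 + 0.56×(255−231) = 231 + 13.44 = 244.44 → 244
  G: 108 + 0.56×(255−108) = 108 + 82.32 = 190.32 → 190
  B: 116 + 0.56×(255−116) = 116 + 77.84 = 193.84 → 194
rgb(244, 190, 194) = #f4bec2.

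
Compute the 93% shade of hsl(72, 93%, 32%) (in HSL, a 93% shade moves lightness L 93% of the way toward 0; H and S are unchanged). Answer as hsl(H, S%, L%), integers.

L moves 93% from 32 toward 0: 32 − 29.76 = 2.24 → 2.
H and S are unchanged.

hsl(72, 93%, 2%)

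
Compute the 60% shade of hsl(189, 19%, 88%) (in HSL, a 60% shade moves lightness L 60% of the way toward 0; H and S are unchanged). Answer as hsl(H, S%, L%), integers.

L moves 60% from 88 toward 0: 88 − 52.8 = 35.2 → 35.
H and S are unchanged.

hsl(189, 19%, 35%)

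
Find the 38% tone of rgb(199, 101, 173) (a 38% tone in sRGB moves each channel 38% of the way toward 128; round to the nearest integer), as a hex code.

Lerp each channel 38% toward 128:
  R: 199 − 26.98 = 172.02 → 172
  G: 101 + 0.38×(128−101) = 101 + 10.26 = 111.26 → 111
  B: 173 + 0.38×(128−173) = 173 − 17.1 = 155.9 → 156
rgb(172, 111, 156) = #AC6F9C.

#AC6F9C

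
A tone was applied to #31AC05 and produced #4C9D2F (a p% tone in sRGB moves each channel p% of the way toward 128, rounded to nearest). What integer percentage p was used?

#31AC05 is rgb(49, 172, 5); #4C9D2F is rgb(76, 157, 47).
On the B channel (widest range): 47 ≈ 5 + (p/100)(128 − 5), so p ≈ 100×(47 − 5)/(128 − 5) = 4200/123 = 34.15.
p = 34 reproduces all three channels after rounding.

34%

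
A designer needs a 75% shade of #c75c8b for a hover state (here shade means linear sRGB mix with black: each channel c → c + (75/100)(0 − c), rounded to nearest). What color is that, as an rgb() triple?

#c75c8b is rgb(199, 92, 139).
A 75% shade moves each channel 75% toward 0:
  R: 199 + 0.75×(0−199) = 199 − 149.25 = 49.75 → 50
  G: 92 − 69 = 23 → 23
  B: 139 + 0.75×(0−139) = 139 − 104.25 = 34.75 → 35

rgb(50, 23, 35)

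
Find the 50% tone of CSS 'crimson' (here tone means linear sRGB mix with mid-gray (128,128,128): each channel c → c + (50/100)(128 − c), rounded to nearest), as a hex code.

CSS crimson is rgb(220, 20, 60).
Lerp each channel 50% toward 128:
  R: 220 + 0.5×(128−220) = 220 − 46 = 174 → 174
  G: 20 + 0.5×(128−20) = 20 + 54 = 74 → 74
  B: 60 + 34 = 94 → 94
rgb(174, 74, 94) = #ae4a5e.

#ae4a5e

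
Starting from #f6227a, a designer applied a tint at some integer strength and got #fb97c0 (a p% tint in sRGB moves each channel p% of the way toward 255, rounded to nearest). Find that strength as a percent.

#f6227a is rgb(246, 34, 122); #fb97c0 is rgb(251, 151, 192).
On the G channel (widest range): 151 ≈ 34 + (p/100)(255 − 34), so p ≈ 100×(151 − 34)/(255 − 34) = 11700/221 = 52.94.
p = 53 reproduces all three channels after rounding.

53%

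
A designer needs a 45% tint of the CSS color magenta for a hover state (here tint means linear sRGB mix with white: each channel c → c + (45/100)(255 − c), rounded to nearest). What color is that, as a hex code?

CSS magenta is rgb(255, 0, 255).
A 45% tint moves each channel 45% toward 255:
  R: 255 + 0 = 255 → 255
  G: 0 + 0.45×(255−0) = 0 + 114.75 = 114.75 → 115
  B: 255 + 0 = 255 → 255
rgb(255, 115, 255) = #FF73FF.

#FF73FF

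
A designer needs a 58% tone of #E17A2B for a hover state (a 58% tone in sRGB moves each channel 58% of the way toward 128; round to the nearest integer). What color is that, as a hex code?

#A97D5C

#E17A2B is rgb(225, 122, 43).
Lerp each channel 58% toward 128:
  R: 225 + 0.58×(128−225) = 225 − 56.26 = 168.74 → 169
  G: 122 + 0.58×(128−122) = 122 + 3.48 = 125.48 → 125
  B: 43 + 0.58×(128−43) = 43 + 49.3 = 92.3 → 92
rgb(169, 125, 92) = #A97D5C.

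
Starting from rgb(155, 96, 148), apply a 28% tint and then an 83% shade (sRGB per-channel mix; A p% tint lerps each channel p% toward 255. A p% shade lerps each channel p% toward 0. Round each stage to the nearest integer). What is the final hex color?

#1f181e

Per channel, c → c + 0.28(255 − c):
  R: 155 + 28 = 183 → 183
  G: 96 + 0.28×(255−96) = 96 + 44.52 = 140.52 → 141
  B: 148 + 0.28×(255−148) = 148 + 29.96 = 177.96 → 178
After the tint: rgb(183, 141, 178) = #b78db2.
Per channel, c → c + 0.83(0 − c):
  R: 183 + 0.83×(0−183) = 183 − 151.89 = 31.11 → 31
  G: 141 + 0.83×(0−141) = 141 − 117.03 = 23.97 → 24
  B: 178 + 0.83×(0−178) = 178 − 147.74 = 30.26 → 30
rgb(31, 24, 30) = #1f181e.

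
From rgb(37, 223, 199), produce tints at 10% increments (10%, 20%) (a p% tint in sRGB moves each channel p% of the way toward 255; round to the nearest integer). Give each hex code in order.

10%: (37 + 21.8 = 58.8→59, 223 + 3.2 = 226.2→226, 199 + 5.6 = 204.6→205) → #3BE2CD
20%: (37 + 43.6 = 80.6→81, 223 + 6.4 = 229.4→229, 199 + 11.2 = 210.2→210) → #51E5D2

#3BE2CD, #51E5D2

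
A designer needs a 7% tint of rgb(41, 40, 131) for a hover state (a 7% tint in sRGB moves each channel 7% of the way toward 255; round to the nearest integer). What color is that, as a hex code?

#38378c

Lerp each channel 7% toward 255:
  R: 41 + 0.07×(255−41) = 41 + 14.98 = 55.98 → 56
  G: 40 + 15.05 = 55.05 → 55
  B: 131 + 0.07×(255−131) = 131 + 8.68 = 139.68 → 140
rgb(56, 55, 140) = #38378c.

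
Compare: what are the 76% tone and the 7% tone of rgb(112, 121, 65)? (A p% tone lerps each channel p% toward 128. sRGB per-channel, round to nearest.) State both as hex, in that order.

76% tone:
  R: 112 + 0.76×(128−112) = 112 + 12.16 = 124.16 → 124
  G: 121 + 5.32 = 126.32 → 126
  B: 65 + 47.88 = 112.88 → 113
  → #7c7e71
7% tone:
  R: 112 + 0.07×(128−112) = 112 + 1.12 = 113.12 → 113
  G: 121 + 0.49 = 121.49 → 121
  B: 65 + 4.41 = 69.41 → 69
  → #717945

#7c7e71, #717945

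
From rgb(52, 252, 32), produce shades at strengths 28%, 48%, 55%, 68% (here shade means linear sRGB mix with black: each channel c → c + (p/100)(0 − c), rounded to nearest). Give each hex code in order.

28%: (52 − 14.56 = 37.44→37, 252 − 70.56 = 181.44→181, 32 − 8.96 = 23.04→23) → #25B517
48%: (52 − 24.96 = 27.04→27, 252 − 120.96 = 131.04→131, 32 − 15.36 = 16.64→17) → #1B8311
55%: (52 − 28.6 = 23.4→23, 252 − 138.6 = 113.4→113, 32 − 17.6 = 14.4→14) → #17710E
68%: (52 − 35.36 = 16.64→17, 252 − 171.36 = 80.64→81, 32 − 21.76 = 10.24→10) → #11510A

#25B517, #1B8311, #17710E, #11510A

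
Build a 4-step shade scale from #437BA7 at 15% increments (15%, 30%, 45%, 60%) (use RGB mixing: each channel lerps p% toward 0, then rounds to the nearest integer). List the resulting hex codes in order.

#39698E, #2F5675, #25445C, #1B3143

#437BA7 is rgb(67, 123, 167).
15%: (67 − 10.05 = 56.95→57, 123 − 18.45 = 104.55→105, 167 − 25.05 = 141.95→142) → #39698E
30%: (67 − 20.1 = 46.9→47, 123 − 36.9 = 86.1→86, 167 − 50.1 = 116.9→117) → #2F5675
45%: (67 − 30.15 = 36.85→37, 123 − 55.35 = 67.65→68, 167 − 75.15 = 91.85→92) → #25445C
60%: (67 − 40.2 = 26.8→27, 123 − 73.8 = 49.2→49, 167 − 100.2 = 66.8→67) → #1B3143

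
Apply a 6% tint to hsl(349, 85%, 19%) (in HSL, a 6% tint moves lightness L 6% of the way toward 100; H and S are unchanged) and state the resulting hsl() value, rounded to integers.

L moves 6% from 19 toward 100: 19 + 4.86 = 23.86 → 24.
H and S are unchanged.

hsl(349, 85%, 24%)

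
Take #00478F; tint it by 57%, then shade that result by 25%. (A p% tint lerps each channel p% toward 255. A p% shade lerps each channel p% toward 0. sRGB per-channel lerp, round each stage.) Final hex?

#00478F is rgb(0, 71, 143).
Lerp each channel 57% toward 255:
  R: 0 + 0.57×(255−0) = 0 + 145.35 = 145.35 → 145
  G: 71 + 0.57×(255−71) = 71 + 104.88 = 175.88 → 176
  B: 143 + 63.84 = 206.84 → 207
After the tint: rgb(145, 176, 207) = #91B0CF.
A 25% shade moves each channel 25% toward 0:
  R: 145 − 36.25 = 108.75 → 109
  G: 176 − 44 = 132 → 132
  B: 207 + 0.25×(0−207) = 207 − 51.75 = 155.25 → 155
rgb(109, 132, 155) = #6D849B.

#6D849B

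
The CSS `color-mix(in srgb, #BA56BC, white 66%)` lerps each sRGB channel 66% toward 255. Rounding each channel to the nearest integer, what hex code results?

#E8C6E8

#BA56BC is rgb(186, 86, 188).
Per channel, c → c + 0.66(255 − c):
  R: 186 + 0.66×(255−186) = 186 + 45.54 = 231.54 → 232
  G: 86 + 0.66×(255−86) = 86 + 111.54 = 197.54 → 198
  B: 188 + 44.22 = 232.22 → 232
rgb(232, 198, 232) = #E8C6E8.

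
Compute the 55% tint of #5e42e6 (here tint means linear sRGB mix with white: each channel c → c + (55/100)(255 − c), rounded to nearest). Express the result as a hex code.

#5e42e6 is rgb(94, 66, 230).
Lerp each channel 55% toward 255:
  R: 94 + 88.55 = 182.55 → 183
  G: 66 + 0.55×(255−66) = 66 + 103.95 = 169.95 → 170
  B: 230 + 13.75 = 243.75 → 244
rgb(183, 170, 244) = #b7aaf4.

#b7aaf4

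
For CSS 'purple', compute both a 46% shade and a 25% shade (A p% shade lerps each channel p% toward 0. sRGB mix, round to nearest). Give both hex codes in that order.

#450045, #600060

CSS purple is rgb(128, 0, 128).
46% shade:
  R: 128 + 0.46×(0−128) = 128 − 58.88 = 69.12 → 69
  G: 0 + 0.46×(0−0) = 0 + 0 = 0 → 0
  B: 128 − 58.88 = 69.12 → 69
  → #450045
25% shade:
  R: 128 + 0.25×(0−128) = 128 − 32 = 96 → 96
  G: 0 + 0 = 0 → 0
  B: 128 + 0.25×(0−128) = 128 − 32 = 96 → 96
  → #600060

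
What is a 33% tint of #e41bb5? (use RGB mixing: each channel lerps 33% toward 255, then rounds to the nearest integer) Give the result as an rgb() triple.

#e41bb5 is rgb(228, 27, 181).
Per channel, c → c + 0.33(255 − c):
  R: 228 + 8.91 = 236.91 → 237
  G: 27 + 0.33×(255−27) = 27 + 75.24 = 102.24 → 102
  B: 181 + 0.33×(255−181) = 181 + 24.42 = 205.42 → 205

rgb(237, 102, 205)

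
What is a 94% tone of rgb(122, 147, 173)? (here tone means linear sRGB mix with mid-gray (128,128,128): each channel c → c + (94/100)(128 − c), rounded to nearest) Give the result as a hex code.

#808183

Lerp each channel 94% toward 128:
  R: 122 + 5.64 = 127.64 → 128
  G: 147 − 17.86 = 129.14 → 129
  B: 173 + 0.94×(128−173) = 173 − 42.3 = 130.7 → 131
rgb(128, 129, 131) = #808183.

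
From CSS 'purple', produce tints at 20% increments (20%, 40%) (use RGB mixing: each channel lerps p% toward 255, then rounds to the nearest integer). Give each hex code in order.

#993399, #b366b3

CSS purple is rgb(128, 0, 128).
20%: (128 + 25.4 = 153.4→153, 0 + 51 = 51→51, 128 + 25.4 = 153.4→153) → #993399
40%: (128 + 50.8 = 178.8→179, 0 + 102 = 102→102, 128 + 50.8 = 178.8→179) → #b366b3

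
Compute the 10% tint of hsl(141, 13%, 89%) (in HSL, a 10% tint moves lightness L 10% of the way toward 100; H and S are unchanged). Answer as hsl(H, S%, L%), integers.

L moves 10% from 89 toward 100: 89 + 1.1 = 90.1 → 90.
H and S are unchanged.

hsl(141, 13%, 90%)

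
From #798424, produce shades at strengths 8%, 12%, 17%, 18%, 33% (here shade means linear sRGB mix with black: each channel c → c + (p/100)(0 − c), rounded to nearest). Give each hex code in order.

#798424 is rgb(121, 132, 36).
8%: (121 − 9.68 = 111.32→111, 132 − 10.56 = 121.44→121, 36 − 2.88 = 33.12→33) → #6f7921
12%: (121 − 14.52 = 106.48→106, 132 − 15.84 = 116.16→116, 36 − 4.32 = 31.68→32) → #6a7420
17%: (121 − 20.57 = 100.43→100, 132 − 22.44 = 109.56→110, 36 − 6.12 = 29.88→30) → #646e1e
18%: (121 − 21.78 = 99.22→99, 132 − 23.76 = 108.24→108, 36 − 6.48 = 29.52→30) → #636c1e
33%: (121 − 39.93 = 81.07→81, 132 − 43.56 = 88.44→88, 36 − 11.88 = 24.12→24) → #515818

#6f7921, #6a7420, #646e1e, #636c1e, #515818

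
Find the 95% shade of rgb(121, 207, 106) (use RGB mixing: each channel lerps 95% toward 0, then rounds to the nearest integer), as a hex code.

Lerp each channel 95% toward 0:
  R: 121 + 0.95×(0−121) = 121 − 114.95 = 6.05 → 6
  G: 207 − 196.65 = 10.35 → 10
  B: 106 + 0.95×(0−106) = 106 − 100.7 = 5.3 → 5
rgb(6, 10, 5) = #060a05.

#060a05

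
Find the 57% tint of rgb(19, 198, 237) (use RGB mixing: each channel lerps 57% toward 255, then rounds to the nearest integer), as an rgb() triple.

rgb(154, 230, 247)

A 57% tint moves each channel 57% toward 255:
  R: 19 + 0.57×(255−19) = 19 + 134.52 = 153.52 → 154
  G: 198 + 32.49 = 230.49 → 230
  B: 237 + 0.57×(255−237) = 237 + 10.26 = 247.26 → 247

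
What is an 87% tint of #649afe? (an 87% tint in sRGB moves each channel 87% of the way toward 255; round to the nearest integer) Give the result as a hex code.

#649afe is rgb(100, 154, 254).
Per channel, c → c + 0.87(255 − c):
  R: 100 + 0.87×(255−100) = 100 + 134.85 = 234.85 → 235
  G: 154 + 0.87×(255−154) = 154 + 87.87 = 241.87 → 242
  B: 254 + 0.87×(255−254) = 254 + 0.87 = 254.87 → 255
rgb(235, 242, 255) = #ebf2ff.

#ebf2ff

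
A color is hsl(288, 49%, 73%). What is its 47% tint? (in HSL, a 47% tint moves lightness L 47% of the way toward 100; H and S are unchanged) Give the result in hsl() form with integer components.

hsl(288, 49%, 86%)

L moves 47% from 73 toward 100: 73 + 12.69 = 85.69 → 86.
H and S are unchanged.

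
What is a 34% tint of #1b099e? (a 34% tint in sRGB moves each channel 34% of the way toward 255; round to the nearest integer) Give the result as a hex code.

#1b099e is rgb(27, 9, 158).
Lerp each channel 34% toward 255:
  R: 27 + 77.52 = 104.52 → 105
  G: 9 + 83.64 = 92.64 → 93
  B: 158 + 0.34×(255−158) = 158 + 32.98 = 190.98 → 191
rgb(105, 93, 191) = #695dbf.

#695dbf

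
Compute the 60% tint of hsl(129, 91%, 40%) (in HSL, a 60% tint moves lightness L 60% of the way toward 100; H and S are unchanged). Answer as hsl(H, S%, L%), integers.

hsl(129, 91%, 76%)

L moves 60% from 40 toward 100: 40 + 36 = 76 → 76.
H and S are unchanged.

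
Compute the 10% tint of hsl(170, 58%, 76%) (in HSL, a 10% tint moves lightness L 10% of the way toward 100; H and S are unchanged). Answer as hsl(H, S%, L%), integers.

L moves 10% from 76 toward 100: 76 + 2.4 = 78.4 → 78.
H and S are unchanged.

hsl(170, 58%, 78%)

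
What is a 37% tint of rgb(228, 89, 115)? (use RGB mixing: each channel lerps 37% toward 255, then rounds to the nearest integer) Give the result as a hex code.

#ee96a7

Lerp each channel 37% toward 255:
  R: 228 + 9.99 = 237.99 → 238
  G: 89 + 0.37×(255−89) = 89 + 61.42 = 150.42 → 150
  B: 115 + 0.37×(255−115) = 115 + 51.8 = 166.8 → 167
rgb(238, 150, 167) = #ee96a7.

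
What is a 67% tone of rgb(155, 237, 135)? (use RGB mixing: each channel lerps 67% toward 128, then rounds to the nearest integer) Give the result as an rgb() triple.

Per channel, c → c + 0.67(128 − c):
  R: 155 + 0.67×(128−155) = 155 − 18.09 = 136.91 → 137
  G: 237 − 73.03 = 163.97 → 164
  B: 135 − 4.69 = 130.31 → 130

rgb(137, 164, 130)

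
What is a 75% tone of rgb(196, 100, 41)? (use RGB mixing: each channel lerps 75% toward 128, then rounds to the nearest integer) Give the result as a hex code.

#91796a

A 75% tone moves each channel 75% toward 128:
  R: 196 − 51 = 145 → 145
  G: 100 + 21 = 121 → 121
  B: 41 + 0.75×(128−41) = 41 + 65.25 = 106.25 → 106
rgb(145, 121, 106) = #91796a.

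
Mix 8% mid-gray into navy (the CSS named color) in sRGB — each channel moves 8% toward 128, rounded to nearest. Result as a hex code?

#0a0a80

CSS navy is rgb(0, 0, 128).
Lerp each channel 8% toward 128:
  R: 0 + 10.24 = 10.24 → 10
  G: 0 + 10.24 = 10.24 → 10
  B: 128 + 0.08×(128−128) = 128 + 0 = 128 → 128
rgb(10, 10, 128) = #0a0a80.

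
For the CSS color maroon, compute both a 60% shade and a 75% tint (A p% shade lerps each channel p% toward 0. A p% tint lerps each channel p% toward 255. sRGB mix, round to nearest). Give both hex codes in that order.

CSS maroon is rgb(128, 0, 0).
60% shade:
  R: 128 − 76.8 = 51.2 → 51
  G: 0 + 0.6×(0−0) = 0 + 0 = 0 → 0
  B: 0 + 0 = 0 → 0
  → #330000
75% tint:
  R: 128 + 0.75×(255−128) = 128 + 95.25 = 223.25 → 223
  G: 0 + 0.75×(255−0) = 0 + 191.25 = 191.25 → 191
  B: 0 + 0.75×(255−0) = 0 + 191.25 = 191.25 → 191
  → #DFBFBF

#330000, #DFBFBF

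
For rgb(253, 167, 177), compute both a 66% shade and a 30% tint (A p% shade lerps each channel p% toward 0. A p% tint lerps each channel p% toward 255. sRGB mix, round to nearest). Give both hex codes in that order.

66% shade:
  R: 253 − 166.98 = 86.02 → 86
  G: 167 − 110.22 = 56.78 → 57
  B: 177 − 116.82 = 60.18 → 60
  → #56393c
30% tint:
  R: 253 + 0.3×(255−253) = 253 + 0.6 = 253.6 → 254
  G: 167 + 0.3×(255−167) = 167 + 26.4 = 193.4 → 193
  B: 177 + 0.3×(255−177) = 177 + 23.4 = 200.4 → 200
  → #fec1c8

#56393c, #fec1c8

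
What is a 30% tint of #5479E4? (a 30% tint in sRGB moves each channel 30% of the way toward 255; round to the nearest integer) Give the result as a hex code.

#5479E4 is rgb(84, 121, 228).
Per channel, c → c + 0.3(255 − c):
  R: 84 + 51.3 = 135.3 → 135
  G: 121 + 0.3×(255−121) = 121 + 40.2 = 161.2 → 161
  B: 228 + 8.1 = 236.1 → 236
rgb(135, 161, 236) = #87A1EC.

#87A1EC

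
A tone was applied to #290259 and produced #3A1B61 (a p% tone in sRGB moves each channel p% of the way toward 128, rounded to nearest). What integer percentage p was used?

#290259 is rgb(41, 2, 89); #3A1B61 is rgb(58, 27, 97).
On the G channel (widest range): 27 ≈ 2 + (p/100)(128 − 2), so p ≈ 100×(27 − 2)/(128 − 2) = 2500/126 = 19.84.
p = 20 reproduces all three channels after rounding.

20%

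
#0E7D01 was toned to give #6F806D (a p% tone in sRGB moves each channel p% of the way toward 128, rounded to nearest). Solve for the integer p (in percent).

85%

#0E7D01 is rgb(14, 125, 1); #6F806D is rgb(111, 128, 109).
On the B channel (widest range): 109 ≈ 1 + (p/100)(128 − 1), so p ≈ 100×(109 − 1)/(128 − 1) = 10800/127 = 85.04.
p = 85 reproduces all three channels after rounding.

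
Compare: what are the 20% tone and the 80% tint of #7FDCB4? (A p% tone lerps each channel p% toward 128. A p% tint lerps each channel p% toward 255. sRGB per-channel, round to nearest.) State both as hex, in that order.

#7FDCB4 is rgb(127, 220, 180).
20% tone:
  R: 127 + 0.2×(128−127) = 127 + 0.2 = 127.2 → 127
  G: 220 + 0.2×(128−220) = 220 − 18.4 = 201.6 → 202
  B: 180 − 10.4 = 169.6 → 170
  → #7FCAAA
80% tint:
  R: 127 + 102.4 = 229.4 → 229
  G: 220 + 28 = 248 → 248
  B: 180 + 60 = 240 → 240
  → #E5F8F0

#7FCAAA, #E5F8F0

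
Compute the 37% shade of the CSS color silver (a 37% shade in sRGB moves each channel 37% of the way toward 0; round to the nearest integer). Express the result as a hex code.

CSS silver is rgb(192, 192, 192).
Per channel, c → c + 0.37(0 − c):
  R: 192 + 0.37×(0−192) = 192 − 71.04 = 120.96 → 121
  G: 192 − 71.04 = 120.96 → 121
  B: 192 + 0.37×(0−192) = 192 − 71.04 = 120.96 → 121
rgb(121, 121, 121) = #797979.

#797979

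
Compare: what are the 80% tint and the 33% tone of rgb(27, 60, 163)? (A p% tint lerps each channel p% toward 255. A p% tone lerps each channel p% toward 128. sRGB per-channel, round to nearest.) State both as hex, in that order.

80% tint:
  R: 27 + 0.8×(255−27) = 27 + 182.4 = 209.4 → 209
  G: 60 + 156 = 216 → 216
  B: 163 + 73.6 = 236.6 → 237
  → #d1d8ed
33% tone:
  R: 27 + 33.33 = 60.33 → 60
  G: 60 + 0.33×(128−60) = 60 + 22.44 = 82.44 → 82
  B: 163 − 11.55 = 151.45 → 151
  → #3c5297

#d1d8ed, #3c5297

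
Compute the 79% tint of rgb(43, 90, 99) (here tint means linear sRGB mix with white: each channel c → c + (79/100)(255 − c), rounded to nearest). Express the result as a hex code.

A 79% tint moves each channel 79% toward 255:
  R: 43 + 167.48 = 210.48 → 210
  G: 90 + 0.79×(255−90) = 90 + 130.35 = 220.35 → 220
  B: 99 + 0.79×(255−99) = 99 + 123.24 = 222.24 → 222
rgb(210, 220, 222) = #d2dcde.

#d2dcde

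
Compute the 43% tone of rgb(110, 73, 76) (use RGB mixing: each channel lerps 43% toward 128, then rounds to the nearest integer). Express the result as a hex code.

A 43% tone moves each channel 43% toward 128:
  R: 110 + 7.74 = 117.74 → 118
  G: 73 + 23.65 = 96.65 → 97
  B: 76 + 22.36 = 98.36 → 98
rgb(118, 97, 98) = #766162.

#766162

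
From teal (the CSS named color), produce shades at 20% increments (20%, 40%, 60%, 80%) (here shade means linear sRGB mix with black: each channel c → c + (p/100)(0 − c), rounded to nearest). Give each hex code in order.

#006666, #004d4d, #003333, #001a1a

CSS teal is rgb(0, 128, 128).
20%: (0→0, 128 − 25.6 = 102.4→102, 128 − 25.6 = 102.4→102) → #006666
40%: (0→0, 128 − 51.2 = 76.8→77, 128 − 51.2 = 76.8→77) → #004d4d
60%: (0→0, 128 − 76.8 = 51.2→51, 128 − 76.8 = 51.2→51) → #003333
80%: (0→0, 128 − 102.4 = 25.6→26, 128 − 102.4 = 25.6→26) → #001a1a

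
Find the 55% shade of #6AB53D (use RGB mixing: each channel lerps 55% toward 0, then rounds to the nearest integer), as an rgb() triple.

rgb(48, 81, 27)

#6AB53D is rgb(106, 181, 61).
Lerp each channel 55% toward 0:
  R: 106 + 0.55×(0−106) = 106 − 58.3 = 47.7 → 48
  G: 181 − 99.55 = 81.45 → 81
  B: 61 − 33.55 = 27.45 → 27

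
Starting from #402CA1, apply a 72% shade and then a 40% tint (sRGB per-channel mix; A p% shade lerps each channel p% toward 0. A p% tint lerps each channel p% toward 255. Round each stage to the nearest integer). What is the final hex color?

#716D81

#402CA1 is rgb(64, 44, 161).
Per channel, c → c + 0.72(0 − c):
  R: 64 − 46.08 = 17.92 → 18
  G: 44 − 31.68 = 12.32 → 12
  B: 161 − 115.92 = 45.08 → 45
After the shade: rgb(18, 12, 45) = #120C2D.
Per channel, c → c + 0.4(255 − c):
  R: 18 + 94.8 = 112.8 → 113
  G: 12 + 0.4×(255−12) = 12 + 97.2 = 109.2 → 109
  B: 45 + 84 = 129 → 129
rgb(113, 109, 129) = #716D81.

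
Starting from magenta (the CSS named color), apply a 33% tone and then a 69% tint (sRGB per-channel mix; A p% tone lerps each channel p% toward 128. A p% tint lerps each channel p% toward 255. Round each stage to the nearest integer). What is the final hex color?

CSS magenta is rgb(255, 0, 255).
Lerp each channel 33% toward 128:
  R: 255 − 41.91 = 213.09 → 213
  G: 0 + 0.33×(128−0) = 0 + 42.24 = 42.24 → 42
  B: 255 − 41.91 = 213.09 → 213
After the tone: rgb(213, 42, 213) = #D52AD5.
Per channel, c → c + 0.69(255 − c):
  R: 213 + 0.69×(255−213) = 213 + 28.98 = 241.98 → 242
  G: 42 + 0.69×(255−42) = 42 + 146.97 = 188.97 → 189
  B: 213 + 28.98 = 241.98 → 242
rgb(242, 189, 242) = #F2BDF2.

#F2BDF2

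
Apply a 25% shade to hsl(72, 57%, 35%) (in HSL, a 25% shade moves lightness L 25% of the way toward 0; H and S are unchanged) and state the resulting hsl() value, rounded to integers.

hsl(72, 57%, 26%)

L moves 25% from 35 toward 0: 35 − 8.75 = 26.25 → 26.
H and S are unchanged.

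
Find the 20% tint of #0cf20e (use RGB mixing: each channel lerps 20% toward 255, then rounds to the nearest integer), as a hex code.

#0cf20e is rgb(12, 242, 14).
A 20% tint moves each channel 20% toward 255:
  R: 12 + 0.2×(255−12) = 12 + 48.6 = 60.6 → 61
  G: 242 + 0.2×(255−242) = 242 + 2.6 = 244.6 → 245
  B: 14 + 48.2 = 62.2 → 62
rgb(61, 245, 62) = #3df53e.

#3df53e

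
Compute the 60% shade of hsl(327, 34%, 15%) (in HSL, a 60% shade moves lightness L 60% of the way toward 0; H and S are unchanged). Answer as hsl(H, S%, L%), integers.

hsl(327, 34%, 6%)

L moves 60% from 15 toward 0: 15 − 9 = 6 → 6.
H and S are unchanged.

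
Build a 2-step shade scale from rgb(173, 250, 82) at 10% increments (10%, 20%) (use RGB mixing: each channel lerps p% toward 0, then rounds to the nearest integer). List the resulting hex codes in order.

#9ce14a, #8ac842

10%: (173 − 17.3 = 155.7→156, 250 − 25 = 225→225, 82 − 8.2 = 73.8→74) → #9ce14a
20%: (173 − 34.6 = 138.4→138, 250 − 50 = 200→200, 82 − 16.4 = 65.6→66) → #8ac842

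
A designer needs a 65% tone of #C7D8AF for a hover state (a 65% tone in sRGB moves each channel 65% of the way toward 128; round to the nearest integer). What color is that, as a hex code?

#999F90

#C7D8AF is rgb(199, 216, 175).
A 65% tone moves each channel 65% toward 128:
  R: 199 + 0.65×(128−199) = 199 − 46.15 = 152.85 → 153
  G: 216 + 0.65×(128−216) = 216 − 57.2 = 158.8 → 159
  B: 175 − 30.55 = 144.45 → 144
rgb(153, 159, 144) = #999F90.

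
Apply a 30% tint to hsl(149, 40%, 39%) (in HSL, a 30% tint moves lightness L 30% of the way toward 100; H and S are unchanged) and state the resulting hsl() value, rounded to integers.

L moves 30% from 39 toward 100: 39 + 18.3 = 57.3 → 57.
H and S are unchanged.

hsl(149, 40%, 57%)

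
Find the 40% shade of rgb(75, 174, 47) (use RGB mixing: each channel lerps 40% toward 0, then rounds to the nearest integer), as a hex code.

#2d681c

A 40% shade moves each channel 40% toward 0:
  R: 75 − 30 = 45 → 45
  G: 174 + 0.4×(0−174) = 174 − 69.6 = 104.4 → 104
  B: 47 + 0.4×(0−47) = 47 − 18.8 = 28.2 → 28
rgb(45, 104, 28) = #2d681c.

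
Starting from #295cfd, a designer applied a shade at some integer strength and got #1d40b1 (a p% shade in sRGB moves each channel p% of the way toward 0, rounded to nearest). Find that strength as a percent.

30%

#295cfd is rgb(41, 92, 253); #1d40b1 is rgb(29, 64, 177).
On the B channel (widest range): 177 ≈ 253 + (p/100)(0 − 253), so p ≈ 100×(177 − 253)/(0 − 253) = -7600/-253 = 30.04.
p = 30 reproduces all three channels after rounding.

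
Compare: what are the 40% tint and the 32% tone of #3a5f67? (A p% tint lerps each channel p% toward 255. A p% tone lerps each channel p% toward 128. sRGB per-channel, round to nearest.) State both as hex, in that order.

#899fa4, #506a6f

#3a5f67 is rgb(58, 95, 103).
40% tint:
  R: 58 + 0.4×(255−58) = 58 + 78.8 = 136.8 → 137
  G: 95 + 0.4×(255−95) = 95 + 64 = 159 → 159
  B: 103 + 0.4×(255−103) = 103 + 60.8 = 163.8 → 164
  → #899fa4
32% tone:
  R: 58 + 22.4 = 80.4 → 80
  G: 95 + 10.56 = 105.56 → 106
  B: 103 + 8 = 111 → 111
  → #506a6f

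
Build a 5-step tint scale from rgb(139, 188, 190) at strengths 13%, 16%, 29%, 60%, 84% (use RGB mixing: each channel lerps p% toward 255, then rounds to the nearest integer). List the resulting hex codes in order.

13%: (139 + 15.08 = 154.08→154, 188 + 8.71 = 196.71→197, 190 + 8.45 = 198.45→198) → #9AC5C6
16%: (139 + 18.56 = 157.56→158, 188 + 10.72 = 198.72→199, 190 + 10.4 = 200.4→200) → #9EC7C8
29%: (139 + 33.64 = 172.64→173, 188 + 19.43 = 207.43→207, 190 + 18.85 = 208.85→209) → #ADCFD1
60%: (139 + 69.6 = 208.6→209, 188 + 40.2 = 228.2→228, 190 + 39 = 229→229) → #D1E4E5
84%: (139 + 97.44 = 236.44→236, 188 + 56.28 = 244.28→244, 190 + 54.6 = 244.6→245) → #ECF4F5

#9AC5C6, #9EC7C8, #ADCFD1, #D1E4E5, #ECF4F5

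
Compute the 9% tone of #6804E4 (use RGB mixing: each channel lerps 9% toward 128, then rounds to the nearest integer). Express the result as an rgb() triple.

rgb(106, 15, 219)

#6804E4 is rgb(104, 4, 228).
Per channel, c → c + 0.09(128 − c):
  R: 104 + 0.09×(128−104) = 104 + 2.16 = 106.16 → 106
  G: 4 + 11.16 = 15.16 → 15
  B: 228 + 0.09×(128−228) = 228 − 9 = 219 → 219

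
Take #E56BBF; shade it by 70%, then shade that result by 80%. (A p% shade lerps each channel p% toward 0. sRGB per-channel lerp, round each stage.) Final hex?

#E56BBF is rgb(229, 107, 191).
Lerp each channel 70% toward 0:
  R: 229 + 0.7×(0−229) = 229 − 160.3 = 68.7 → 69
  G: 107 − 74.9 = 32.1 → 32
  B: 191 + 0.7×(0−191) = 191 − 133.7 = 57.3 → 57
After the shade: rgb(69, 32, 57) = #452039.
Per channel, c → c + 0.8(0 − c):
  R: 69 + 0.8×(0−69) = 69 − 55.2 = 13.8 → 14
  G: 32 + 0.8×(0−32) = 32 − 25.6 = 6.4 → 6
  B: 57 − 45.6 = 11.4 → 11
rgb(14, 6, 11) = #0E060B.

#0E060B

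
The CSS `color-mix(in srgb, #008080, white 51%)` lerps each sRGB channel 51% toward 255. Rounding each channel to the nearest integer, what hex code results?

#82c1c1

#008080 is rgb(0, 128, 128).
A 51% tint moves each channel 51% toward 255:
  R: 0 + 130.05 = 130.05 → 130
  G: 128 + 0.51×(255−128) = 128 + 64.77 = 192.77 → 193
  B: 128 + 64.77 = 192.77 → 193
rgb(130, 193, 193) = #82c1c1.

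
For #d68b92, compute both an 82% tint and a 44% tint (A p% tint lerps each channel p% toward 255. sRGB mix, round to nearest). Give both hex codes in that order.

#f8eaeb, #e8bec2

#d68b92 is rgb(214, 139, 146).
82% tint:
  R: 214 + 0.82×(255−214) = 214 + 33.62 = 247.62 → 248
  G: 139 + 95.12 = 234.12 → 234
  B: 146 + 89.38 = 235.38 → 235
  → #f8eaeb
44% tint:
  R: 214 + 0.44×(255−214) = 214 + 18.04 = 232.04 → 232
  G: 139 + 51.04 = 190.04 → 190
  B: 146 + 0.44×(255−146) = 146 + 47.96 = 193.96 → 194
  → #e8bec2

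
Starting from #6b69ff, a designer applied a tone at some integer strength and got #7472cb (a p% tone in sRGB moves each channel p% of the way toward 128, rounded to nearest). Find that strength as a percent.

41%

#6b69ff is rgb(107, 105, 255); #7472cb is rgb(116, 114, 203).
On the B channel (widest range): 203 ≈ 255 + (p/100)(128 − 255), so p ≈ 100×(203 − 255)/(128 − 255) = -5200/-127 = 40.94.
p = 41 reproduces all three channels after rounding.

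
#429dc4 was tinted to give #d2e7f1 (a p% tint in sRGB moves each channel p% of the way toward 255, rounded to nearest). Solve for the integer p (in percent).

#429dc4 is rgb(66, 157, 196); #d2e7f1 is rgb(210, 231, 241).
On the R channel (widest range): 210 ≈ 66 + (p/100)(255 − 66), so p ≈ 100×(210 − 66)/(255 − 66) = 14400/189 = 76.19.
p = 76 reproduces all three channels after rounding.

76%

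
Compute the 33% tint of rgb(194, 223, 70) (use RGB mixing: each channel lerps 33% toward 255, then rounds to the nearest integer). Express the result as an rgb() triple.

rgb(214, 234, 131)

Per channel, c → c + 0.33(255 − c):
  R: 194 + 20.13 = 214.13 → 214
  G: 223 + 10.56 = 233.56 → 234
  B: 70 + 61.05 = 131.05 → 131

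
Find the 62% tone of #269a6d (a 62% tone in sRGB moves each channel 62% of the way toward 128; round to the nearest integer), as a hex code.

#5e8a79

#269a6d is rgb(38, 154, 109).
A 62% tone moves each channel 62% toward 128:
  R: 38 + 0.62×(128−38) = 38 + 55.8 = 93.8 → 94
  G: 154 − 16.12 = 137.88 → 138
  B: 109 + 11.78 = 120.78 → 121
rgb(94, 138, 121) = #5e8a79.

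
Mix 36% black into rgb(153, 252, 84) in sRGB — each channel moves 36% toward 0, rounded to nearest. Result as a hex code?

#62a136

A 36% shade moves each channel 36% toward 0:
  R: 153 − 55.08 = 97.92 → 98
  G: 252 + 0.36×(0−252) = 252 − 90.72 = 161.28 → 161
  B: 84 + 0.36×(0−84) = 84 − 30.24 = 53.76 → 54
rgb(98, 161, 54) = #62a136.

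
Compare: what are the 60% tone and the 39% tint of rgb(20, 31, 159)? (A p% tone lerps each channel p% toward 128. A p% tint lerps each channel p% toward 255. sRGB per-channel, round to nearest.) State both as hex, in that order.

#55598C, #7076C4

60% tone:
  R: 20 + 64.8 = 84.8 → 85
  G: 31 + 58.2 = 89.2 → 89
  B: 159 + 0.6×(128−159) = 159 − 18.6 = 140.4 → 140
  → #55598C
39% tint:
  R: 20 + 0.39×(255−20) = 20 + 91.65 = 111.65 → 112
  G: 31 + 0.39×(255−31) = 31 + 87.36 = 118.36 → 118
  B: 159 + 37.44 = 196.44 → 196
  → #7076C4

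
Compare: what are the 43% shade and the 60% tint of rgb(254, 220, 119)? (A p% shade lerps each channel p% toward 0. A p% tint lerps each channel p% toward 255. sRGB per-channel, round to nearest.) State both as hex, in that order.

#917d44, #fff1c9

43% shade:
  R: 254 + 0.43×(0−254) = 254 − 109.22 = 144.78 → 145
  G: 220 + 0.43×(0−220) = 220 − 94.6 = 125.4 → 125
  B: 119 − 51.17 = 67.83 → 68
  → #917d44
60% tint:
  R: 254 + 0.6×(255−254) = 254 + 0.6 = 254.6 → 255
  G: 220 + 0.6×(255−220) = 220 + 21 = 241 → 241
  B: 119 + 81.6 = 200.6 → 201
  → #fff1c9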